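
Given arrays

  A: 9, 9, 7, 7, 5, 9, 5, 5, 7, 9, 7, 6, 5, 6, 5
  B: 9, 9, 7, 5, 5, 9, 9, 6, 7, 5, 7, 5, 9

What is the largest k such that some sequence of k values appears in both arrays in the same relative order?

9

One common subsequence of length 9: 9 (A #1, B #1), 9 (A #2, B #2), 7 (A #3, B #3), 5 (A #5, B #5), 9 (A #6, B #6), 9 (A #10, B #7), 7 (A #11, B #9), 5 (A #13, B #10), 5 (A #15, B #12). The LCS DP gives dp[15][13] = 9, so this is optimal.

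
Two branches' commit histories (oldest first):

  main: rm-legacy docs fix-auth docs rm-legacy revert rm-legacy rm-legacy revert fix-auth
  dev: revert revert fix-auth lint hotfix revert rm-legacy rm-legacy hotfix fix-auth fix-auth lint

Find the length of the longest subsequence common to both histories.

5

Taking fix-auth at main[3]=dev[3], revert at main[6]=dev[6], rm-legacy at main[7]=dev[7], rm-legacy at main[8]=dev[8], fix-auth at main[10]=dev[11] gives a common subsequence of length 5. Since dp[10][12] = 5, nothing longer is possible.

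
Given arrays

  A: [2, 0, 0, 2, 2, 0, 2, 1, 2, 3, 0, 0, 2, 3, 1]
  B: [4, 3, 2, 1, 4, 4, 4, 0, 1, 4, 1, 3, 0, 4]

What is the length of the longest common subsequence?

5

One common subsequence of length 5: 2 [1,3] → 0 [2,8] → 1 [8,11] → 3 [10,12] → 0 [11,13]. The LCS DP gives dp[15][14] = 5, so this is optimal.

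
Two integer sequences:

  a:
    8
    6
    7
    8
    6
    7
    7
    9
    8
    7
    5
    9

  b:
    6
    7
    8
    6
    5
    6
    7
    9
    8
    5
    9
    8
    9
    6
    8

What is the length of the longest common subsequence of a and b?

Match 6 (a #2, b #1); then 7 (a #3, b #2); then 8 (a #4, b #3); then 6 (a #5, b #6); then 7 (a #7, b #7); then 9 (a #8, b #8); then 8 (a #9, b #9); then 5 (a #11, b #10); then 9 (a #12, b #13) — 9 values in the same relative order in both. The LCS DP gives dp[12][15] = 9, so this is optimal.

9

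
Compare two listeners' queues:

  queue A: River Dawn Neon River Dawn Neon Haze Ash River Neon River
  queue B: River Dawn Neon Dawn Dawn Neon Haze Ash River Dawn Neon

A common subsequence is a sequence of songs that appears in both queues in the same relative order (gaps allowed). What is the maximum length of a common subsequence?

9

One common subsequence of length 9: River at queue A[1]=queue B[1]; then Dawn at queue A[2]=queue B[2]; then Neon at queue A[3]=queue B[3]; then Dawn at queue A[5]=queue B[5]; then Neon at queue A[6]=queue B[6]; then Haze at queue A[7]=queue B[7]; then Ash at queue A[8]=queue B[8]; then River at queue A[9]=queue B[9]; then Neon at queue A[10]=queue B[11], and the DP table's final entry dp[11][11] is also 9, so no common subsequence is longer.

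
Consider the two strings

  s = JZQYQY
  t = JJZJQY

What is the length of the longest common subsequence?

4

Let dp[i][j] be the LCS length of the first i characters of s and the first j characters of t. dp[i][j] = dp[i-1][j-1]+1 when the i-th and j-th characters match, else max(dp[i-1][j], dp[i][j-1]).
    ·  J  J  Z  J  Q  Y
 ·  0  0  0  0  0  0  0
 J  0  1  1  1  1  1  1
 Z  0  1  1  2  2  2  2
 Q  0  1  1  2  2  3  3
 Y  0  1  1  2  2  3  4
 Q  0  1  1  2  2  3  4
 Y  0  1  1  2  2  3  4
dp[6][6] = 4. One LCS (by backtracking along matches): JZQY.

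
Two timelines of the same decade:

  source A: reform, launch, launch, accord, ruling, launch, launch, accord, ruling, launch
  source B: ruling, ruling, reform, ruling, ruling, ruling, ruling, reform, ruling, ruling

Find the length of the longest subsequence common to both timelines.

Pick reform (source A #1, source B #8); then ruling (source A #5, source B #9); then ruling (source A #9, source B #10); all 3 events appear in both, in order. dp[10][10] = 3 confirms this is the maximum.

3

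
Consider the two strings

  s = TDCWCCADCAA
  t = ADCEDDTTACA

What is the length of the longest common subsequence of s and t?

Let dp[i][j] be the LCS length of the first i characters of s and the first j characters of t. dp[i][j] = dp[i-1][j-1]+1 when the i-th and j-th characters match, else max(dp[i-1][j], dp[i][j-1]).
    ·  A  D  C  E  D  D  T  T  A  C  A
 ·  0  0  0  0  0  0  0  0  0  0  0  0
 T  0  0  0  0  0  0  0  1  1  1  1  1
 D  0  0  1  1  1  1  1  1  1  1  1  1
 C  0  0  1  2  2  2  2  2  2  2  2  2
 W  0  0  1  2  2  2  2  2  2  2  2  2
 C  0  0  1  2  2  2  2  2  2  2  3  3
 C  0  0  1  2  2  2  2  2  2  2  3  3
 A  0  1  1  2  2  2  2  2  2  3  3  4
 D  0  1  2  2  2  3  3  3  3  3  3  4
 C  0  1  2  3  3  3  3  3  3  3  4  4
 A  0  1  2  3  3  3  3  3  3  4  4  5
 A  0  1  2  3  3  3  3  3  3  4  4  5
dp[11][11] = 5. One LCS (by backtracking along matches): DCACA.

5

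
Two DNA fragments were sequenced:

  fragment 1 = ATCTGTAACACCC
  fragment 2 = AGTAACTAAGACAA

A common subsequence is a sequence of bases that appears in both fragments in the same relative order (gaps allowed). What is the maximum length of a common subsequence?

One common subsequence of length 8: A (fragment 1 #1, fragment 2 #1), T (fragment 1 #2, fragment 2 #3), C (fragment 1 #3, fragment 2 #6), T (fragment 1 #4, fragment 2 #7), G (fragment 1 #5, fragment 2 #10), A (fragment 1 #7, fragment 2 #11), A (fragment 1 #8, fragment 2 #13), A (fragment 1 #10, fragment 2 #14). The LCS DP gives dp[13][14] = 8, so this is optimal.

8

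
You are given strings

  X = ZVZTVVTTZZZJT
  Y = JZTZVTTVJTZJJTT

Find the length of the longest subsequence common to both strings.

Taking Z [1,4], then V [2,5], then T [4,7], then V [5,8], then T [8,10], then Z [9,11], then J [12,13], then T [13,15] gives a common subsequence of length 8. dp[13][15] = 8 confirms this is the maximum.

8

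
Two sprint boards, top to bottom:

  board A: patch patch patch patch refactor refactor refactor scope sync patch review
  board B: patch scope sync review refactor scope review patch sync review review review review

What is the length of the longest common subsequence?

Match patch at board A[1]=board B[1]; then refactor at board A[7]=board B[5]; then scope at board A[8]=board B[6]; then sync at board A[9]=board B[9]; then review at board A[11]=board B[13] — 5 tasks in the same relative order in both. dp[11][13] = 5 confirms this is the maximum.

5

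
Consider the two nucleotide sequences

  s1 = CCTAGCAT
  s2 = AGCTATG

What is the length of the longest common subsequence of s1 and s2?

5

One common subsequence of length 5: A at s1[4]=s2[1]; then G at s1[5]=s2[2]; then C at s1[6]=s2[3]; then A at s1[7]=s2[5]; then T at s1[8]=s2[6]. Since dp[8][7] = 5, nothing longer is possible.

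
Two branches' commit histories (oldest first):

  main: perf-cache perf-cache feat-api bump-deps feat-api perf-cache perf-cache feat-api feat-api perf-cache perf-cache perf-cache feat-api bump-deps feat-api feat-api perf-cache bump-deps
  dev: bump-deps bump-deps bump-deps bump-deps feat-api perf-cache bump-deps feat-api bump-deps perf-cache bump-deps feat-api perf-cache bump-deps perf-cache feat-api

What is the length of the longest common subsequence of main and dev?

One common subsequence of length 9: bump-deps at main[4]=dev[4] → feat-api at main[5]=dev[5] → perf-cache at main[6]=dev[6] → feat-api at main[8]=dev[8] → perf-cache at main[12]=dev[10] → bump-deps at main[14]=dev[11] → feat-api at main[16]=dev[12] → perf-cache at main[17]=dev[13] → bump-deps at main[18]=dev[14]. dp[18][16] = 9 confirms this is the maximum.

9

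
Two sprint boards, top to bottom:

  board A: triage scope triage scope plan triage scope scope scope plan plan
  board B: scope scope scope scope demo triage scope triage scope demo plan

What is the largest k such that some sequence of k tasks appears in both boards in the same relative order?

Match scope [2,4], then triage [3,6], then scope [4,7], then triage [6,8], then scope [7,9], then plan [11,11] — 6 tasks in the same relative order in both, and the DP table's final entry dp[11][11] is also 6, so no common subsequence is longer.

6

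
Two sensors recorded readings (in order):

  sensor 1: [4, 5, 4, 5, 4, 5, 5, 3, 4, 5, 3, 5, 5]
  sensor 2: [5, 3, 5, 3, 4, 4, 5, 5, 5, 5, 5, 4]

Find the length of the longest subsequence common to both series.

Taking 5 at sensor 1[2]=sensor 2[3] → 4 at sensor 1[3]=sensor 2[5] → 4 at sensor 1[5]=sensor 2[6] → 5 at sensor 1[6]=sensor 2[7] → 5 at sensor 1[7]=sensor 2[8] → 5 at sensor 1[10]=sensor 2[9] → 5 at sensor 1[12]=sensor 2[10] → 5 at sensor 1[13]=sensor 2[11] gives a common subsequence of length 8. Since dp[13][12] = 8, nothing longer is possible.

8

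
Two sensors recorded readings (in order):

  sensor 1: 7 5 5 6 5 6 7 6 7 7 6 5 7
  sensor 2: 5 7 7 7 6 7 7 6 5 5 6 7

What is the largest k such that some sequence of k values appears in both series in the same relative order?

8

Taking 7 (sensor 1 #1, sensor 2 #3); then 7 (sensor 1 #7, sensor 2 #4); then 6 (sensor 1 #8, sensor 2 #5); then 7 (sensor 1 #9, sensor 2 #6); then 7 (sensor 1 #10, sensor 2 #7); then 6 (sensor 1 #11, sensor 2 #8); then 5 (sensor 1 #12, sensor 2 #10); then 7 (sensor 1 #13, sensor 2 #12) gives a common subsequence of length 8. The LCS DP gives dp[13][12] = 8, so this is optimal.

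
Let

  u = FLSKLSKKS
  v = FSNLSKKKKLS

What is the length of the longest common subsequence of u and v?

7

Match F (u #1, v #1), L (u #2, v #4), S (u #3, v #5), K (u #4, v #7), K (u #7, v #8), K (u #8, v #9), S (u #9, v #11) — 7 characters in the same relative order in both, and the DP table's final entry dp[9][11] is also 7, so no common subsequence is longer.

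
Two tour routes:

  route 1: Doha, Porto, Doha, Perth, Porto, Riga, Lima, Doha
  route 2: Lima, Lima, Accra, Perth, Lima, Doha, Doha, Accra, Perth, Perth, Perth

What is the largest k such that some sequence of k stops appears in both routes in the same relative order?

3

One common subsequence of length 3: Doha at route 1[1]=route 2[6] → Doha at route 1[3]=route 2[7] → Perth at route 1[4]=route 2[11], and the DP table's final entry dp[8][11] is also 3, so no common subsequence is longer.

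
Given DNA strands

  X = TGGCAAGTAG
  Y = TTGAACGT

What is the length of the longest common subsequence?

Let dp[i][j] be the LCS length of the first i bases of X and the first j bases of Y. dp[i][j] = dp[i-1][j-1]+1 when the i-th and j-th bases match, else max(dp[i-1][j], dp[i][j-1]).
    ·  T  T  G  A  A  C  G  T
 ·  0  0  0  0  0  0  0  0  0
 T  0  1  1  1  1  1  1  1  1
 G  0  1  1  2  2  2  2  2  2
 G  0  1  1  2  2  2  2  3  3
 C  0  1  1  2  2  2  3  3  3
 A  0  1  1  2  3  3  3  3  3
 A  0  1  1  2  3  4  4  4  4
 G  0  1  1  2  3  4  4  5  5
 T  0  1  2  2  3  4  4  5  6
 A  0  1  2  2  3  4  4  5  6
 G  0  1  2  3  3  4  4  5  6
dp[10][8] = 6. One LCS (by backtracking along matches): TGAAGT.

6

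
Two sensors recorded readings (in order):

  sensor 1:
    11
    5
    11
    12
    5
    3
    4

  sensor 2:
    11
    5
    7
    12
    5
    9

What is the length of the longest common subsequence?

4

One common subsequence of length 4: 11 [1,1], then 5 [2,2], then 12 [4,4], then 5 [5,5]. dp[7][6] = 4 confirms this is the maximum.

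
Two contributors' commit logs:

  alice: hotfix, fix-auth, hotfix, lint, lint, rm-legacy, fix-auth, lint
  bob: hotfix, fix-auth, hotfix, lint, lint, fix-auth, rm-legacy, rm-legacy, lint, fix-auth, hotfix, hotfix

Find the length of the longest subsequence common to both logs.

Match hotfix (alice #1, bob #1), then fix-auth (alice #2, bob #2), then hotfix (alice #3, bob #3), then lint (alice #4, bob #4), then lint (alice #5, bob #5), then rm-legacy (alice #6, bob #8), then fix-auth (alice #7, bob #10) — 7 commits in the same relative order in both. dp[8][12] = 7 confirms this is the maximum.

7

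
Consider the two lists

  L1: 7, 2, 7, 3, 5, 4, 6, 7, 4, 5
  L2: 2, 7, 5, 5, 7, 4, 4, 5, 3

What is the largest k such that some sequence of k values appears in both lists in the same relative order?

6

Match 2 [2,1]; then 7 [3,2]; then 5 [5,4]; then 4 [6,6]; then 4 [9,7]; then 5 [10,8] — 6 values in the same relative order in both. dp[10][9] = 6 confirms this is the maximum.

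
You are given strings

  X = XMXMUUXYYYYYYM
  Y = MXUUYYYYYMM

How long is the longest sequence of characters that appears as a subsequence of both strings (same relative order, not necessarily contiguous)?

10

Pick M at X[2]=Y[1]; then X at X[3]=Y[2]; then U at X[5]=Y[3]; then U at X[6]=Y[4]; then Y at X[8]=Y[5]; then Y at X[9]=Y[6]; then Y at X[10]=Y[7]; then Y at X[11]=Y[8]; then Y at X[12]=Y[9]; then M at X[14]=Y[11]; all 10 characters appear in both, in order, and the DP table's final entry dp[14][11] is also 10, so no common subsequence is longer.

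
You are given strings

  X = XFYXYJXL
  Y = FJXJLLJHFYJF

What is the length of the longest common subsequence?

One common subsequence of length 4: X [1,3]; then F [2,9]; then Y [5,10]; then J [6,11], and the DP table's final entry dp[8][12] is also 4, so no common subsequence is longer.

4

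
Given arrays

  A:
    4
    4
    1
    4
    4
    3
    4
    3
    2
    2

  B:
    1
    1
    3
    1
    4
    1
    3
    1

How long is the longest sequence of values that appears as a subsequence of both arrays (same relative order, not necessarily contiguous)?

4

Pick 1 (A #3, B #2), 3 (A #6, B #3), 4 (A #7, B #5), 3 (A #8, B #7); all 4 values appear in both, in order. dp[10][8] = 4 confirms this is the maximum.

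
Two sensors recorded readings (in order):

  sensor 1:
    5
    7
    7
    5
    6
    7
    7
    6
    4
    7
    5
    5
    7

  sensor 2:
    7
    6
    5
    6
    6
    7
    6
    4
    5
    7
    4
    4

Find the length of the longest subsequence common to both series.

Pick 7 (sensor 1 #2, sensor 2 #1), then 5 (sensor 1 #4, sensor 2 #3), then 6 (sensor 1 #5, sensor 2 #5), then 7 (sensor 1 #7, sensor 2 #6), then 6 (sensor 1 #8, sensor 2 #7), then 4 (sensor 1 #9, sensor 2 #8), then 5 (sensor 1 #12, sensor 2 #9), then 7 (sensor 1 #13, sensor 2 #10); all 8 values appear in both, in order. dp[13][12] = 8 confirms this is the maximum.

8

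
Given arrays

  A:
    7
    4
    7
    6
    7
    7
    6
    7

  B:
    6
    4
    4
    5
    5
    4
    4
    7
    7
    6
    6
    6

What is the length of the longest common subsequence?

Match 7 at A[1]=B[8]; then 7 at A[3]=B[9]; then 6 at A[4]=B[11]; then 6 at A[7]=B[12] — 4 values in the same relative order in both. Since dp[8][12] = 4, nothing longer is possible.

4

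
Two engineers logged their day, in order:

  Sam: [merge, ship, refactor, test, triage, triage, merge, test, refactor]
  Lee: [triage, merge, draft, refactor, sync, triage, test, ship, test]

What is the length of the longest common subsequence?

4

Taking merge at Sam[1]=Lee[2], refactor at Sam[3]=Lee[4], test at Sam[4]=Lee[7], test at Sam[8]=Lee[9] gives a common subsequence of length 4. The LCS DP gives dp[9][9] = 4, so this is optimal.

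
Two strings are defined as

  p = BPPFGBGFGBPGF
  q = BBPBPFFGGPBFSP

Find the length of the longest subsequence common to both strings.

8

Taking B at p[1]=q[2] → P at p[2]=q[3] → P at p[3]=q[5] → F at p[4]=q[7] → G at p[5]=q[9] → B at p[6]=q[11] → F at p[8]=q[12] → P at p[11]=q[14] gives a common subsequence of length 8. The LCS DP gives dp[13][14] = 8, so this is optimal.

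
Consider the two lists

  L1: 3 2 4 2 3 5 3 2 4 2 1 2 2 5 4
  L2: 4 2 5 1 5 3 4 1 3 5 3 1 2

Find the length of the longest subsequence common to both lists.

Match 3 (L1 #1, L2 #6) → 4 (L1 #3, L2 #7) → 3 (L1 #5, L2 #9) → 5 (L1 #6, L2 #10) → 3 (L1 #7, L2 #11) → 1 (L1 #11, L2 #12) → 2 (L1 #13, L2 #13) — 7 values in the same relative order in both, and the DP table's final entry dp[15][13] is also 7, so no common subsequence is longer.

7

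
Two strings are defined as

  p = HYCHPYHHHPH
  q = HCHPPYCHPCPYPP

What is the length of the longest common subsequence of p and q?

7

Taking H [1,3] → Y [2,6] → C [3,7] → H [4,8] → P [5,11] → Y [6,12] → P [10,14] gives a common subsequence of length 7, and the DP table's final entry dp[11][14] is also 7, so no common subsequence is longer.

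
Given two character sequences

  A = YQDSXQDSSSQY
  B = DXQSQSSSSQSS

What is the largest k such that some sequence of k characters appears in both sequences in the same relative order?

Let dp[i][j] be the LCS length of the first i characters of A and the first j characters of B. dp[i][j] = dp[i-1][j-1]+1 when the i-th and j-th characters match, else max(dp[i-1][j], dp[i][j-1]).
    ·  D  X  Q  S  Q  S  S  S  S  Q  S  S
 ·  0  0  0  0  0  0  0  0  0  0  0  0  0
 Y  0  0  0  0  0  0  0  0  0  0  0  0  0
 Q  0  0  0  1  1  1  1  1  1  1  1  1  1
 D  0  1  1  1  1  1  1  1  1  1  1  1  1
 S  0  1  1  1  2  2  2  2  2  2  2  2  2
 X  0  1  2  2  2  2  2  2  2  2  2  2  2
 Q  0  1  2  3  3  3  3  3  3  3  3  3  3
 D  0  1  2  3  3  3  3  3  3  3  3  3  3
 S  0  1  2  3  4  4  4  4  4  4  4  4  4
 S  0  1  2  3  4  4  5  5  5  5  5  5  5
 S  0  1  2  3  4  4  5  6  6  6  6  6  6
 Q  0  1  2  3  4  5  5  6  6  6  7  7  7
 Y  0  1  2  3  4  5  5  6  6  6  7  7  7
dp[12][12] = 7. One LCS (by backtracking along matches): QSQSSSQ.

7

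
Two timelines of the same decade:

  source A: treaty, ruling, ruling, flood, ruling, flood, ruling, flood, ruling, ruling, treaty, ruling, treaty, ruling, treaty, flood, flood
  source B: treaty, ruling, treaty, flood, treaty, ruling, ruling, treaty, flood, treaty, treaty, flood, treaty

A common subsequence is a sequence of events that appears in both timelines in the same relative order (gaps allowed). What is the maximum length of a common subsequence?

9

Match treaty at source A[1]=source B[1], then ruling at source A[2]=source B[2], then flood at source A[4]=source B[4], then ruling at source A[5]=source B[6], then ruling at source A[7]=source B[7], then flood at source A[8]=source B[9], then treaty at source A[11]=source B[10], then treaty at source A[13]=source B[11], then treaty at source A[15]=source B[13] — 9 events in the same relative order in both, and the DP table's final entry dp[17][13] is also 9, so no common subsequence is longer.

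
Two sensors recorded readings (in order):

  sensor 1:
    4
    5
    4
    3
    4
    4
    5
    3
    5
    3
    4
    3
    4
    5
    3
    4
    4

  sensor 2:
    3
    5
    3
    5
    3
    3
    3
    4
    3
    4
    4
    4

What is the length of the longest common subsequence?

One common subsequence of length 10: 5 [2,2], 3 [4,3], 5 [7,4], 3 [8,6], 3 [10,7], 4 [11,8], 3 [12,9], 4 [13,10], 4 [16,11], 4 [17,12]. Since dp[17][12] = 10, nothing longer is possible.

10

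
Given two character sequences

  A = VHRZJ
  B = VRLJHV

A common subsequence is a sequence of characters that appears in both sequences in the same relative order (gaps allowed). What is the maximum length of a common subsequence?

Let dp[i][j] be the LCS length of the first i characters of A and the first j characters of B. dp[i][j] = dp[i-1][j-1]+1 when the i-th and j-th characters match, else max(dp[i-1][j], dp[i][j-1]).
    ·  V  R  L  J  H  V
 ·  0  0  0  0  0  0  0
 V  0  1  1  1  1  1  1
 H  0  1  1  1  1  2  2
 R  0  1  2  2  2  2  2
 Z  0  1  2  2  2  2  2
 J  0  1  2  2  3  3  3
dp[5][6] = 3. One LCS (by backtracking along matches): VRJ.

3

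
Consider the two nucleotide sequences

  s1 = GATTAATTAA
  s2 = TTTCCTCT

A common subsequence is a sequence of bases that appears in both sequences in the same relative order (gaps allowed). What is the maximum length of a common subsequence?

One common subsequence of length 4: T at s1[3]=s2[2] → T at s1[4]=s2[3] → T at s1[7]=s2[6] → T at s1[8]=s2[8]. The LCS DP gives dp[10][8] = 4, so this is optimal.

4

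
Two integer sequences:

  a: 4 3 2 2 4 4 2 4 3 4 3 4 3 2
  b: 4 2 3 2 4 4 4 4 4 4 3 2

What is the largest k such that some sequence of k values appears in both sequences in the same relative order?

Pick 4 at a[1]=b[1] → 3 at a[2]=b[3] → 2 at a[3]=b[4] → 4 at a[5]=b[6] → 4 at a[6]=b[7] → 4 at a[8]=b[8] → 4 at a[10]=b[9] → 4 at a[12]=b[10] → 3 at a[13]=b[11] → 2 at a[14]=b[12]; all 10 values appear in both, in order. dp[14][12] = 10 confirms this is the maximum.

10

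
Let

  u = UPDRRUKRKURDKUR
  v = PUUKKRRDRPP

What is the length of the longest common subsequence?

One common subsequence of length 7: U (u #1, v #2), then U (u #6, v #3), then K (u #7, v #5), then R (u #8, v #6), then R (u #11, v #7), then D (u #12, v #8), then R (u #15, v #9). Since dp[15][11] = 7, nothing longer is possible.

7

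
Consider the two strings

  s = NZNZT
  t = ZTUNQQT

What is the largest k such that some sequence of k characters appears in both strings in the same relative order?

3

Let dp[i][j] be the LCS length of the first i characters of s and the first j characters of t. dp[i][j] = dp[i-1][j-1]+1 when the i-th and j-th characters match, else max(dp[i-1][j], dp[i][j-1]).
    ·  Z  T  U  N  Q  Q  T
 ·  0  0  0  0  0  0  0  0
 N  0  0  0  0  1  1  1  1
 Z  0  1  1  1  1  1  1  1
 N  0  1  1  1  2  2  2  2
 Z  0  1  1  1  2  2  2  2
 T  0  1  2  2  2  2  2  3
dp[5][7] = 3. One LCS (by backtracking along matches): ZNT.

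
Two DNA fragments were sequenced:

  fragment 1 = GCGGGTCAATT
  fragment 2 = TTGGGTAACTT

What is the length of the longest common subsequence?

8

Let dp[i][j] be the LCS length of the first i bases of fragment 1 and the first j bases of fragment 2. dp[i][j] = dp[i-1][j-1]+1 when the i-th and j-th bases match, else max(dp[i-1][j], dp[i][j-1]).
    ·  T  T  G  G  G  T  A  A  C  T  T
 ·  0  0  0  0  0  0  0  0  0  0  0  0
 G  0  0  0  1  1  1  1  1  1  1  1  1
 C  0  0  0  1  1  1  1  1  1  2  2  2
 G  0  0  0  1  2  2  2  2  2  2  2  2
 G  0  0  0  1  2  3  3  3  3  3  3  3
 G  0  0  0  1  2  3  3  3  3  3  3  3
 T  0  1  1  1  2  3  4  4  4  4  4  4
 C  0  1  1  1  2  3  4  4  4  5  5  5
 A  0  1  1  1  2  3  4  5  5  5  5  5
 A  0  1  1  1  2  3  4  5  6  6  6  6
 T  0  1  2  2  2  3  4  5  6  6  7  7
 T  0  1  2  2  2  3  4  5  6  6  7  8
dp[11][11] = 8. One LCS (by backtracking along matches): GGGTAATT.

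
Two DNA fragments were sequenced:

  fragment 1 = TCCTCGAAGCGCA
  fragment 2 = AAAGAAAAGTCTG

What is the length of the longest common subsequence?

Pick G (fragment 1 #6, fragment 2 #4) → A (fragment 1 #7, fragment 2 #7) → A (fragment 1 #8, fragment 2 #8) → G (fragment 1 #9, fragment 2 #9) → C (fragment 1 #10, fragment 2 #11) → G (fragment 1 #11, fragment 2 #13); all 6 bases appear in both, in order. Since dp[13][13] = 6, nothing longer is possible.

6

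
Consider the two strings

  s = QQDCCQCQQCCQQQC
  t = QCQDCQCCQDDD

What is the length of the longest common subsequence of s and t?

One common subsequence of length 8: Q (s #1, t #1), Q (s #2, t #3), D (s #3, t #4), C (s #7, t #5), Q (s #9, t #6), C (s #10, t #7), C (s #11, t #8), Q (s #12, t #9). Since dp[15][12] = 8, nothing longer is possible.

8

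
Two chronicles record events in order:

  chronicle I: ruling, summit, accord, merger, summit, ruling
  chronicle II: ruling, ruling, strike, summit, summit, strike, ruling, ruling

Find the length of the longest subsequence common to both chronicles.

4

One common subsequence of length 4: ruling (chronicle I #1, chronicle II #2) → summit (chronicle I #2, chronicle II #4) → summit (chronicle I #5, chronicle II #5) → ruling (chronicle I #6, chronicle II #8). The LCS DP gives dp[6][8] = 4, so this is optimal.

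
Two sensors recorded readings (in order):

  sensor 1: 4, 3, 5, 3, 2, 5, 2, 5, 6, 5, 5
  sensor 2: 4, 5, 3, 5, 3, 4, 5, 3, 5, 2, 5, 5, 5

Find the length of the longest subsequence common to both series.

9

Match 4 [1,1], then 3 [2,5], then 5 [3,7], then 3 [4,8], then 5 [6,9], then 2 [7,10], then 5 [8,11], then 5 [10,12], then 5 [11,13] — 9 values in the same relative order in both. Since dp[11][13] = 9, nothing longer is possible.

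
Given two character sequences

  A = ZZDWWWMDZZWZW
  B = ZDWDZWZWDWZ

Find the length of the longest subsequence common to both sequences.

Let dp[i][j] be the LCS length of the first i characters of A and the first j characters of B. dp[i][j] = dp[i-1][j-1]+1 when the i-th and j-th characters match, else max(dp[i-1][j], dp[i][j-1]).
    ·  Z  D  W  D  Z  W  Z  W  D  W  Z
 ·  0  0  0  0  0  0  0  0  0  0  0  0
 Z  0  1  1  1  1  1  1  1  1  1  1  1
 Z  0  1  1  1  1  2  2  2  2  2  2  2
 D  0  1  2  2  2  2  2  2  2  3  3  3
 W  0  1  2  3  3  3  3  3  3  3  4  4
 W  0  1  2  3  3  3  4  4  4  4  4  4
 W  0  1  2  3  3  3  4  4  5  5  5  5
 M  0  1  2  3  3  3  4  4  5  5  5  5
 D  0  1  2  3  4  4  4  4  5  6  6  6
 Z  0  1  2  3  4  5  5  5  5  6  6  7
 Z  0  1  2  3  4  5  5  6  6  6  6  7
 W  0  1  2  3  4  5  6  6  7  7  7  7
 Z  0  1  2  3  4  5  6  7  7  7  7  8
 W  0  1  2  3  4  5  6  7  8  8  8  8
dp[13][11] = 8. One LCS (by backtracking along matches): ZDWWWDWZ.

8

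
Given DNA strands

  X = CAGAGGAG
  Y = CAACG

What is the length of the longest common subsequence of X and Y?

One common subsequence of length 4: C [1,1] → A [2,2] → A [4,3] → G [8,5]. Since dp[8][5] = 4, nothing longer is possible.

4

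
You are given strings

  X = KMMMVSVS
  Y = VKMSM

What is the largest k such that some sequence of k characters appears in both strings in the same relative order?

Let dp[i][j] be the LCS length of the first i characters of X and the first j characters of Y. dp[i][j] = dp[i-1][j-1]+1 when the i-th and j-th characters match, else max(dp[i-1][j], dp[i][j-1]).
    ·  V  K  M  S  M
 ·  0  0  0  0  0  0
 K  0  0  1  1  1  1
 M  0  0  1  2  2  2
 M  0  0  1  2  2  3
 M  0  0  1  2  2  3
 V  0  1  1  2  2  3
 S  0  1  1  2  3  3
 V  0  1  1  2  3  3
 S  0  1  1  2  3  3
dp[8][5] = 3. One LCS (by backtracking along matches): KMM.

3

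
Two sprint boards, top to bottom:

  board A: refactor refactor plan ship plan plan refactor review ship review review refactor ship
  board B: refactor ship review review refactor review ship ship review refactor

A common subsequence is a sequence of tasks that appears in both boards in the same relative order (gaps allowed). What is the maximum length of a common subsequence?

7

One common subsequence of length 7: refactor at board A[2]=board B[1], ship at board A[4]=board B[2], refactor at board A[7]=board B[5], review at board A[8]=board B[6], ship at board A[9]=board B[8], review at board A[11]=board B[9], refactor at board A[12]=board B[10]. The LCS DP gives dp[13][10] = 7, so this is optimal.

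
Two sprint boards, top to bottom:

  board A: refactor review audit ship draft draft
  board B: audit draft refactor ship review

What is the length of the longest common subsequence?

2

Match refactor (board A #1, board B #3), review (board A #2, board B #5) — 2 tasks in the same relative order in both. The LCS DP gives dp[6][5] = 2, so this is optimal.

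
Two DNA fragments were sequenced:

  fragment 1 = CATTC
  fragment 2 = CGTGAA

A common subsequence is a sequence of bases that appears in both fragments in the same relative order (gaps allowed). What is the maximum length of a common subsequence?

2

Taking C [1,1] → A [2,6] gives a common subsequence of length 2, and the DP table's final entry dp[5][6] is also 2, so no common subsequence is longer.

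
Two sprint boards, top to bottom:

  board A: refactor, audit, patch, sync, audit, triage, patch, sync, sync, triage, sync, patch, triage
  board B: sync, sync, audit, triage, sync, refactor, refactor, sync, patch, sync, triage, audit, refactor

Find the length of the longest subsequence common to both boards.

7

Taking sync [4,2] → audit [5,3] → triage [6,4] → sync [8,5] → sync [9,8] → sync [11,10] → triage [13,11] gives a common subsequence of length 7. dp[13][13] = 7 confirms this is the maximum.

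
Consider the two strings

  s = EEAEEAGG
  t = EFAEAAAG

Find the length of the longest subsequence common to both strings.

One common subsequence of length 5: E (s #1, t #1), then E (s #2, t #4), then A (s #3, t #6), then A (s #6, t #7), then G (s #8, t #8). Since dp[8][8] = 5, nothing longer is possible.

5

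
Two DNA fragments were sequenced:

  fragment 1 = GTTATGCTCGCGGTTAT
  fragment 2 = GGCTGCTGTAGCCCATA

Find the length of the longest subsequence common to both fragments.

Match G at fragment 1[1]=fragment 2[5], T at fragment 1[2]=fragment 2[7], T at fragment 1[3]=fragment 2[9], A at fragment 1[4]=fragment 2[10], G at fragment 1[6]=fragment 2[11], C at fragment 1[7]=fragment 2[12], C at fragment 1[9]=fragment 2[13], C at fragment 1[11]=fragment 2[14], T at fragment 1[15]=fragment 2[16], A at fragment 1[16]=fragment 2[17] — 10 bases in the same relative order in both, and the DP table's final entry dp[17][17] is also 10, so no common subsequence is longer.

10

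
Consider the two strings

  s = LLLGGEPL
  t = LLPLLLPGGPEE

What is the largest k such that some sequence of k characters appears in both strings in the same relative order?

Pick L at s[1]=t[4], then L at s[2]=t[5], then L at s[3]=t[6], then G at s[4]=t[8], then G at s[5]=t[9], then E at s[6]=t[12]; all 6 characters appear in both, in order. dp[8][12] = 6 confirms this is the maximum.

6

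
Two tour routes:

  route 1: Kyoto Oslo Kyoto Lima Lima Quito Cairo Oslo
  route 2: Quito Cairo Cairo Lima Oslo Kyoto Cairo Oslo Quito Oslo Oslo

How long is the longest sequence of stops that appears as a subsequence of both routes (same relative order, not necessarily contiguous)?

4

One common subsequence of length 4: Kyoto (route 1 #1, route 2 #6) → Oslo (route 1 #2, route 2 #8) → Quito (route 1 #6, route 2 #9) → Oslo (route 1 #8, route 2 #11). dp[8][11] = 4 confirms this is the maximum.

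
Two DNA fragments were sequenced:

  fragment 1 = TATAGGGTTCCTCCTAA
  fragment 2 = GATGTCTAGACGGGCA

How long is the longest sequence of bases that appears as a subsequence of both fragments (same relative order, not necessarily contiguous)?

Match A (fragment 1 #2, fragment 2 #2) → T (fragment 1 #3, fragment 2 #3) → G (fragment 1 #7, fragment 2 #4) → T (fragment 1 #9, fragment 2 #5) → C (fragment 1 #11, fragment 2 #6) → T (fragment 1 #12, fragment 2 #7) → C (fragment 1 #13, fragment 2 #11) → C (fragment 1 #14, fragment 2 #15) → A (fragment 1 #17, fragment 2 #16) — 9 bases in the same relative order in both, and the DP table's final entry dp[17][16] is also 9, so no common subsequence is longer.

9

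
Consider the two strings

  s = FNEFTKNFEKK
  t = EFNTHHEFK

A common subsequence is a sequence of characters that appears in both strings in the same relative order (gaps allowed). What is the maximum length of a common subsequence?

Let dp[i][j] be the LCS length of the first i characters of s and the first j characters of t. dp[i][j] = dp[i-1][j-1]+1 when the i-th and j-th characters match, else max(dp[i-1][j], dp[i][j-1]).
    ·  E  F  N  T  H  H  E  F  K
 ·  0  0  0  0  0  0  0  0  0  0
 F  0  0  1  1  1  1  1  1  1  1
 N  0  0  1  2  2  2  2  2  2  2
 E  0  1  1  2  2  2  2  3  3  3
 F  0  1  2  2  2  2  2  3  4  4
 T  0  1  2  2  3  3  3  3  4  4
 K  0  1  2  2  3  3  3  3  4  5
 N  0  1  2  3  3  3  3  3  4  5
 F  0  1  2  3  3  3  3  3  4  5
 E  0  1  2  3  3  3  3  4  4  5
 K  0  1  2  3  3  3  3  4  4  5
 K  0  1  2  3  3  3  3  4  4  5
dp[11][9] = 5. One LCS (by backtracking along matches): FNEFK.

5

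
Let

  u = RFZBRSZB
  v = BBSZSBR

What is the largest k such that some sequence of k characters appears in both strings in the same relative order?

Taking B (u #4, v #2); then S (u #6, v #3); then Z (u #7, v #4); then B (u #8, v #6) gives a common subsequence of length 4. dp[8][7] = 4 confirms this is the maximum.

4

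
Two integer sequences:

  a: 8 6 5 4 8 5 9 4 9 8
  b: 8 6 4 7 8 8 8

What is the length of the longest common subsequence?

5

One common subsequence of length 5: 8 at a[1]=b[1], 6 at a[2]=b[2], 4 at a[4]=b[3], 8 at a[5]=b[6], 8 at a[10]=b[7]. The LCS DP gives dp[10][7] = 5, so this is optimal.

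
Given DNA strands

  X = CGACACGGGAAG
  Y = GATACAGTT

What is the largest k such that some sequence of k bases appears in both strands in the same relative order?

6

Let dp[i][j] be the LCS length of the first i bases of X and the first j bases of Y. dp[i][j] = dp[i-1][j-1]+1 when the i-th and j-th bases match, else max(dp[i-1][j], dp[i][j-1]).
    ·  G  A  T  A  C  A  G  T  T
 ·  0  0  0  0  0  0  0  0  0  0
 C  0  0  0  0  0  1  1  1  1  1
 G  0  1  1  1  1  1  1  2  2  2
 A  0  1  2  2  2  2  2  2  2  2
 C  0  1  2  2  2  3  3  3  3  3
 A  0  1  2  2  3  3  4  4  4  4
 C  0  1  2  2  3  4  4  4  4  4
 G  0  1  2  2  3  4  4  5  5  5
 G  0  1  2  2  3  4  4  5  5  5
 G  0  1  2  2  3  4  4  5  5  5
 A  0  1  2  2  3  4  5  5  5  5
 A  0  1  2  2  3  4  5  5  5  5
 G  0  1  2  2  3  4  5  6  6  6
dp[12][9] = 6. One LCS (by backtracking along matches): GAACAG.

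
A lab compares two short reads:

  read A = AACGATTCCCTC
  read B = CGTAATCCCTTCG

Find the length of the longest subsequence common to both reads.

Pick C [3,1]; then G [4,2]; then A [5,5]; then T [7,6]; then C [8,7]; then C [9,8]; then C [10,9]; then T [11,11]; then C [12,12]; all 9 bases appear in both, in order. Since dp[12][13] = 9, nothing longer is possible.

9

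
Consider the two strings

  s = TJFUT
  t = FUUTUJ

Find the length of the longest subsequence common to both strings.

One common subsequence of length 3: F (s #3, t #1), then U (s #4, t #3), then T (s #5, t #4), and the DP table's final entry dp[5][6] is also 3, so no common subsequence is longer.

3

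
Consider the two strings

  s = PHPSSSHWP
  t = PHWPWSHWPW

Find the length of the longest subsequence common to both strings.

7

Match P at s[1]=t[1] → H at s[2]=t[2] → P at s[3]=t[4] → S at s[6]=t[6] → H at s[7]=t[7] → W at s[8]=t[8] → P at s[9]=t[9] — 7 characters in the same relative order in both. dp[9][10] = 7 confirms this is the maximum.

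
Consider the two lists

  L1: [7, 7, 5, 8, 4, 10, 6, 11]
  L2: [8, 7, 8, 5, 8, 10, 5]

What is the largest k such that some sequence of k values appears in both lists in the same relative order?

Let dp[i][j] be the LCS length of the first i values of L1 and the first j values of L2. dp[i][j] = dp[i-1][j-1]+1 when the i-th and j-th values match, else max(dp[i-1][j], dp[i][j-1]).
    ·  8  7  8  5  8 10  5
 ·  0  0  0  0  0  0  0  0
 7  0  0  1  1  1  1  1  1
 7  0  0  1  1  1  1  1  1
 5  0  0  1  1  2  2  2  2
 8  0  1  1  2  2  3  3  3
 4  0  1  1  2  2  3  3  3
10  0  1  1  2  2  3  4  4
 6  0  1  1  2  2  3  4  4
11  0  1  1  2  2  3  4  4
dp[8][7] = 4. One LCS (by backtracking along matches): 7, 5, 8, 10.

4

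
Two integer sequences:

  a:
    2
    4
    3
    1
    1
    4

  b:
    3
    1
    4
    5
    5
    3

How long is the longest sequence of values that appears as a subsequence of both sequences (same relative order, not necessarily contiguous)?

Let dp[i][j] be the LCS length of the first i values of a and the first j values of b. dp[i][j] = dp[i-1][j-1]+1 when the i-th and j-th values match, else max(dp[i-1][j], dp[i][j-1]).
    ·  3  1  4  5  5  3
 ·  0  0  0  0  0  0  0
 2  0  0  0  0  0  0  0
 4  0  0  0  1  1  1  1
 3  0  1  1  1  1  1  2
 1  0  1  2  2  2  2  2
 1  0  1  2  2  2  2  2
 4  0  1  2  3  3  3  3
dp[6][6] = 3. One LCS (by backtracking along matches): 3, 1, 4.

3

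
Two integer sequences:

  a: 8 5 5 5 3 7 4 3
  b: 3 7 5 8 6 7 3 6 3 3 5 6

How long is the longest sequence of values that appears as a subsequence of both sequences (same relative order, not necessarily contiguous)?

Let dp[i][j] be the LCS length of the first i values of a and the first j values of b. dp[i][j] = dp[i-1][j-1]+1 when the i-th and j-th values match, else max(dp[i-1][j], dp[i][j-1]).
    ·  3  7  5  8  6  7  3  6  3  3  5  6
 ·  0  0  0  0  0  0  0  0  0  0  0  0  0
 8  0  0  0  0  1  1  1  1  1  1  1  1  1
 5  0  0  0  1  1  1  1  1  1  1  1  2  2
 5  0  0  0  1  1  1  1  1  1  1  1  2  2
 5  0  0  0  1  1  1  1  1  1  1  1  2  2
 3  0  1  1  1  1  1  1  2  2  2  2  2  2
 7  0  1  2  2  2  2  2  2  2  2  2  2  2
 4  0  1  2  2  2  2  2  2  2  2  2  2  2
 3  0  1  2  2  2  2  2  3  3  3  3  3  3
dp[8][12] = 3. One LCS (by backtracking along matches): 8, 3, 3.

3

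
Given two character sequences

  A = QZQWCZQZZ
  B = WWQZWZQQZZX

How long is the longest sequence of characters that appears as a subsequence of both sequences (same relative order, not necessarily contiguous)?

7

Let dp[i][j] be the LCS length of the first i characters of A and the first j characters of B. dp[i][j] = dp[i-1][j-1]+1 when the i-th and j-th characters match, else max(dp[i-1][j], dp[i][j-1]).
    ·  W  W  Q  Z  W  Z  Q  Q  Z  Z  X
 ·  0  0  0  0  0  0  0  0  0  0  0  0
 Q  0  0  0  1  1  1  1  1  1  1  1  1
 Z  0  0  0  1  2  2  2  2  2  2  2  2
 Q  0  0  0  1  2  2  2  3  3  3  3  3
 W  0  1  1  1  2  3  3  3  3  3  3  3
 C  0  1  1  1  2  3  3  3  3  3  3  3
 Z  0  1  1  1  2  3  4  4  4  4  4  4
 Q  0  1  1  2  2  3  4  5  5  5  5  5
 Z  0  1  1  2  3  3  4  5  5  6  6  6
 Z  0  1  1  2  3  3  4  5  5  6  7  7
dp[9][11] = 7. One LCS (by backtracking along matches): QZWZQZZ.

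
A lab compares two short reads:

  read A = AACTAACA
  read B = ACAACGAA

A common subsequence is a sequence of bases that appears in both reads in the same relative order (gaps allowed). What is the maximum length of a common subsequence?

Let dp[i][j] be the LCS length of the first i bases of read A and the first j bases of read B. dp[i][j] = dp[i-1][j-1]+1 when the i-th and j-th bases match, else max(dp[i-1][j], dp[i][j-1]).
    ·  A  C  A  A  C  G  A  A
 ·  0  0  0  0  0  0  0  0  0
 A  0  1  1  1  1  1  1  1  1
 A  0  1  1  2  2  2  2  2  2
 C  0  1  2  2  2  3  3  3  3
 T  0  1  2  2  2  3  3  3  3
 A  0  1  2  3  3  3  3  4  4
 A  0  1  2  3  4  4  4  4  5
 C  0  1  2  3  4  5  5  5  5
 A  0  1  2  3  4  5  5  6  6
dp[8][8] = 6. One LCS (by backtracking along matches): ACAACA.

6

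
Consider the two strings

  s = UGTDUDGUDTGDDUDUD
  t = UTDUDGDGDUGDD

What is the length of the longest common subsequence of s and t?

Pick U [1,1] → T [3,2] → D [4,3] → U [5,4] → D [6,5] → G [7,6] → D [9,7] → G [11,8] → D [13,9] → U [14,10] → D [15,12] → D [17,13]; all 12 characters appear in both, in order. The LCS DP gives dp[17][13] = 12, so this is optimal.

12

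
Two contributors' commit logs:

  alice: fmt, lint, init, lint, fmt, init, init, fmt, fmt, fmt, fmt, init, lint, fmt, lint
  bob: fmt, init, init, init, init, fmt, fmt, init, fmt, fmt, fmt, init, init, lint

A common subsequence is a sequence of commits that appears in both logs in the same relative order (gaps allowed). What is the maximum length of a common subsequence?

10

One common subsequence of length 10: fmt (alice #1, bob #1); then init (alice #3, bob #3); then init (alice #6, bob #4); then init (alice #7, bob #5); then fmt (alice #8, bob #7); then fmt (alice #9, bob #9); then fmt (alice #10, bob #10); then fmt (alice #11, bob #11); then init (alice #12, bob #13); then lint (alice #15, bob #14). The LCS DP gives dp[15][14] = 10, so this is optimal.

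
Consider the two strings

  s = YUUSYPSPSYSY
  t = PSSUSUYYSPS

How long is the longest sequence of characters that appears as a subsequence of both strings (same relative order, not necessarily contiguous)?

One common subsequence of length 6: U at s[2]=t[4] → U at s[3]=t[6] → Y at s[5]=t[8] → S at s[7]=t[9] → P at s[8]=t[10] → S at s[11]=t[11]. The LCS DP gives dp[12][11] = 6, so this is optimal.

6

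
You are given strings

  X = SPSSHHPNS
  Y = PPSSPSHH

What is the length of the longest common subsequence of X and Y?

Pick S [1,4], P [2,5], S [4,6], H [5,7], H [6,8]; all 5 characters appear in both, in order. Since dp[9][8] = 5, nothing longer is possible.

5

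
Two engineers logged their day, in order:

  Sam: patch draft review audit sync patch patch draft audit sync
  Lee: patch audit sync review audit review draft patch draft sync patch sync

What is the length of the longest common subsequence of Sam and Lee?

Match patch at Sam[1]=Lee[1], then review at Sam[3]=Lee[4], then audit at Sam[4]=Lee[5], then sync at Sam[5]=Lee[10], then patch at Sam[7]=Lee[11], then sync at Sam[10]=Lee[12] — 6 tasks in the same relative order in both. The LCS DP gives dp[10][12] = 6, so this is optimal.

6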